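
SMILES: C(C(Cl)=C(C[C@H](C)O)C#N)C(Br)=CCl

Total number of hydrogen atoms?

Hydrogens are implicit in SMILES; fill each atom to its normal valence:
  4 × C: no H
  2 × C: 2 H each → 4
  2 × C: 1 H each → 2
  2 × Cl: no H
  1 × Br: no H
  1 × C: 3 H
  1 × N: no H
  1 × O: 1 H
  Total hydrogens = 10.

10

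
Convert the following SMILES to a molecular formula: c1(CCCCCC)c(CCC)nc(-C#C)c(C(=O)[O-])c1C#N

C18H21N2O2-

Heavy atoms from the SMILES: 18 C, 2 N, 2 O.
Implicit hydrogens by atom environment:
  7 × C: 2 H each → 14
  5 × C (aromatic): no H
  3 × C: no H
  2 × C: 3 H each → 6
  1 × C: 1 H
  1 × N (aromatic): no H
  1 × N: no H
  1 × O: no H
  1 × O (charge -1): no H
  Total hydrogens = 21.
Net charge -1.
Molecular formula: C18H21N2O2-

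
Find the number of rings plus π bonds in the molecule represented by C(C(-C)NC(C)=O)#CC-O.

3

Molecular formula from the SMILES: C7H11NO2.
DoU = (2C + 2 + N − H − X)/2 = (2·7 + 2 + 1 − 11 − 0)/2 = 6/2 = 3.
(Structurally: 0 ring(s) + 3 π bond(s) = 3.)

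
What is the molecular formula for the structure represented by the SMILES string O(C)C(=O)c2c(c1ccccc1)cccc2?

Heavy atoms from the SMILES: 14 C, 2 O.
Implicit hydrogens by atom environment:
  9 × C (aromatic): 1 H each → 9
  3 × C (aromatic): no H
  2 × O: no H
  1 × C: 3 H
  1 × C: no H
  Total hydrogens = 12.
Molecular formula: C14H12O2

C14H12O2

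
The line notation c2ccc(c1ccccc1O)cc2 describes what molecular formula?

Heavy atoms from the SMILES: 12 C, 1 O.
Implicit hydrogens by atom environment:
  9 × C (aromatic): 1 H each → 9
  3 × C (aromatic): no H
  1 × O: 1 H
  Total hydrogens = 10.
Molecular formula: C12H10O

C12H10O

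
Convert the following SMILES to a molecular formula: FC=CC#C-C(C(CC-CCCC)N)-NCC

C14H25FN2

Heavy atoms from the SMILES: 14 C, 1 F, 2 N.
Implicit hydrogens by atom environment:
  6 × C: 2 H each → 12
  4 × C: 1 H each → 4
  2 × C: 3 H each → 6
  2 × C: no H
  1 × F: no H
  1 × N: 2 H
  1 × N: 1 H
  Total hydrogens = 25.
Molecular formula: C14H25FN2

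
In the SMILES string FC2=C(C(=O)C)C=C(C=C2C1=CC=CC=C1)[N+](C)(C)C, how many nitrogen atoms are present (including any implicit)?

The symbol for nitrogen appears 1 time in the SMILES.

1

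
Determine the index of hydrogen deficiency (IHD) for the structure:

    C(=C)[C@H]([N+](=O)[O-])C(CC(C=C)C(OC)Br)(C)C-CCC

3

Molecular formula from the SMILES: C15H26BrNO3.
DoU = (2C + 2 + N − H − X)/2 = (2·15 + 2 + 1 − 26 − 1)/2 = 6/2 = 3.
(Structurally: 0 ring(s) + 3 π bond(s) = 3.)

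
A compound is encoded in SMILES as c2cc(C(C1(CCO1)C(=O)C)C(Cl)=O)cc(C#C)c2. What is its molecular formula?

Heavy atoms from the SMILES: 15 C, 1 Cl, 3 O.
Implicit hydrogens by atom environment:
  4 × C (aromatic): 1 H each → 4
  4 × C: no H
  3 × O: no H
  2 × C: 2 H each → 4
  2 × C: 1 H each → 2
  2 × C (aromatic): no H
  1 × C: 3 H
  1 × Cl: no H
  Total hydrogens = 13.
Molecular formula: C15H13ClO3

C15H13ClO3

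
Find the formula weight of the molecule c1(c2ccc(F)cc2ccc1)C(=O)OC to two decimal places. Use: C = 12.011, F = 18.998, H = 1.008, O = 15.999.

204.20

Molecular formula: C12H9FO2.
M = 12×12.011 + 1×18.998 + 9×1.008 + 2×15.999 = 204.20 g/mol.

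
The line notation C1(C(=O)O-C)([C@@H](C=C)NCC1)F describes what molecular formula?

Heavy atoms from the SMILES: 8 C, 1 F, 1 N, 2 O.
Implicit hydrogens by atom environment:
  3 × C: 2 H each → 6
  2 × C: 1 H each → 2
  2 × C: no H
  2 × O: no H
  1 × C: 3 H
  1 × F: no H
  1 × N: 1 H
  Total hydrogens = 12.
Molecular formula: C8H12FNO2

C8H12FNO2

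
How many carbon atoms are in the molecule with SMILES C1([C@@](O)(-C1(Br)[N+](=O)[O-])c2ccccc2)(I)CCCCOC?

The symbol for carbon appears 14 times in the SMILES. Lowercase c denotes aromatic carbon and counts toward C.

14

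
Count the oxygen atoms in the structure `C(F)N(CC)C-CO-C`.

1

The symbol for oxygen appears 1 time in the SMILES.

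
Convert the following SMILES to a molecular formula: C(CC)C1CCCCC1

C9H18

Heavy atoms from the SMILES: 9 C.
Implicit hydrogens by atom environment:
  7 × C: 2 H each → 14
  1 × C: 3 H
  1 × C: 1 H
  Total hydrogens = 18.
Molecular formula: C9H18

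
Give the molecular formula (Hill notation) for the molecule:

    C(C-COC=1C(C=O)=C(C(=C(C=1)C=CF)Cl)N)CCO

C14H17ClFNO3

Heavy atoms from the SMILES: 14 C, 1 Cl, 1 F, 1 N, 3 O.
Implicit hydrogens by atom environment:
  5 × C: 2 H each → 10
  5 × C (aromatic): no H
  3 × C: 1 H each → 3
  2 × O: no H
  1 × C (aromatic): 1 H
  1 × Cl: no H
  1 × F: no H
  1 × N: 2 H
  1 × O: 1 H
  Total hydrogens = 17.
Molecular formula: C14H17ClFNO3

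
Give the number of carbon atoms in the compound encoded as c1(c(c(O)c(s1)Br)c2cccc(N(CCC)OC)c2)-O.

The symbol for carbon appears 14 times in the SMILES. Lowercase c denotes aromatic carbon and counts toward C.

14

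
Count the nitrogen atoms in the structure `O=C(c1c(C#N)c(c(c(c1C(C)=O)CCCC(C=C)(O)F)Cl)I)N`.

The symbol for nitrogen appears 2 times in the SMILES.

2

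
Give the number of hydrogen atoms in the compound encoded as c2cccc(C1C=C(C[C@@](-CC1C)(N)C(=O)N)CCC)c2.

26

Hydrogens are implicit in SMILES; fill each atom to its normal valence:
  5 × C (aromatic): 1 H each → 5
  4 × C: 2 H each → 8
  3 × C: 1 H each → 3
  3 × C: no H
  2 × C: 3 H each → 6
  2 × N: 2 H each → 4
  1 × C (aromatic): no H
  1 × O: no H
  Total hydrogens = 26.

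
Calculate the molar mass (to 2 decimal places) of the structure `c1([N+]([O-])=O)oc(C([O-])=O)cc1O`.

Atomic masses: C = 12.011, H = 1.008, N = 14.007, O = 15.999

172.07

Molecular formula: C5H2NO6-.
M = 5×12.011 + 2×1.008 + 1×14.007 + 6×15.999 = 172.07 g/mol.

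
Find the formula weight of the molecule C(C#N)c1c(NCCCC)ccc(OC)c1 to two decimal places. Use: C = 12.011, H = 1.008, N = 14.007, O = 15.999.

218.30

Molecular formula: C13H18N2O.
M = 13×12.011 + 18×1.008 + 2×14.007 + 1×15.999 = 218.30 g/mol.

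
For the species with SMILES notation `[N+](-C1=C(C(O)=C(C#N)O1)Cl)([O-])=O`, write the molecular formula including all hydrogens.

Heavy atoms from the SMILES: 5 C, 1 Cl, 2 N, 4 O.
Implicit hydrogens by atom environment:
  4 × C (aromatic): no H
  1 × C: no H
  1 × Cl: no H
  1 × N: no H
  1 × N (charge +1): no H
  1 × O: 1 H
  1 × O (aromatic): no H
  1 × O: no H
  1 × O (charge -1): no H
  Total hydrogens = 1.
Molecular formula: C5HClN2O4

C5HClN2O4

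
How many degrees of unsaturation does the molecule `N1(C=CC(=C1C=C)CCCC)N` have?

4

Molecular formula from the SMILES: C10H16N2.
DoU = (2C + 2 + N − H − X)/2 = (2·10 + 2 + 2 − 16 − 0)/2 = 8/2 = 4.
(Structurally: 1 ring(s) + 3 π bond(s) = 4.)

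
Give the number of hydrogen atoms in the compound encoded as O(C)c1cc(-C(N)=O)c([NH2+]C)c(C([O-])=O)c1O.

Hydrogens are implicit in SMILES; fill each atom to its normal valence:
  5 × C (aromatic): no H
  3 × O: no H
  2 × C: 3 H each → 6
  2 × C: no H
  1 × C (aromatic): 1 H
  1 × N (charge +1): 2 H
  1 × N: 2 H
  1 × O: 1 H
  1 × O (charge -1): no H
  Total hydrogens = 12.

12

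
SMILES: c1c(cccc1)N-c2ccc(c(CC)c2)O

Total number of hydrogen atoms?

Hydrogens are implicit in SMILES; fill each atom to its normal valence:
  8 × C (aromatic): 1 H each → 8
  4 × C (aromatic): no H
  1 × C: 3 H
  1 × C: 2 H
  1 × N: 1 H
  1 × O: 1 H
  Total hydrogens = 15.

15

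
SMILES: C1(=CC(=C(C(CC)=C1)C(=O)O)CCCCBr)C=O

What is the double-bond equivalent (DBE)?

Molecular formula from the SMILES: C14H17BrO3.
DoU = (2C + 2 + N − H − X)/2 = (2·14 + 2 + 0 − 17 − 1)/2 = 12/2 = 6.
(Structurally: 1 ring(s) + 5 π bond(s) = 6.)

6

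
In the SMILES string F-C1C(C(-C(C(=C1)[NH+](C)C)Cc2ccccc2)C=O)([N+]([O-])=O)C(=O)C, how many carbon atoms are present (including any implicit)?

18

The symbol for carbon appears 18 times in the SMILES. Lowercase c denotes aromatic carbon and counts toward C.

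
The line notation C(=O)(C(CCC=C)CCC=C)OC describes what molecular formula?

C11H18O2

Heavy atoms from the SMILES: 11 C, 2 O.
Implicit hydrogens by atom environment:
  6 × C: 2 H each → 12
  3 × C: 1 H each → 3
  2 × O: no H
  1 × C: 3 H
  1 × C: no H
  Total hydrogens = 18.
Molecular formula: C11H18O2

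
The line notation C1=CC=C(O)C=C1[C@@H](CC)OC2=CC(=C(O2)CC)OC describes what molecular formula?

C16H20O4

Heavy atoms from the SMILES: 16 C, 4 O.
Implicit hydrogens by atom environment:
  5 × C (aromatic): 1 H each → 5
  5 × C (aromatic): no H
  3 × C: 3 H each → 9
  2 × C: 2 H each → 4
  2 × O: no H
  1 × C: 1 H
  1 × O: 1 H
  1 × O (aromatic): no H
  Total hydrogens = 20.
Molecular formula: C16H20O4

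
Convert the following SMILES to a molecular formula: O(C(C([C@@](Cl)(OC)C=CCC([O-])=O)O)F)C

C9H13ClFO5-

Heavy atoms from the SMILES: 9 C, 1 Cl, 1 F, 5 O.
Implicit hydrogens by atom environment:
  4 × C: 1 H each → 4
  3 × O: no H
  2 × C: 3 H each → 6
  2 × C: no H
  1 × C: 2 H
  1 × Cl: no H
  1 × F: no H
  1 × O: 1 H
  1 × O (charge -1): no H
  Total hydrogens = 13.
Net charge -1.
Molecular formula: C9H13ClFO5-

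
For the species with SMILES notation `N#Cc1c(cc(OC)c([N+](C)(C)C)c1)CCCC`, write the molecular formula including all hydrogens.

C15H23N2O+

Heavy atoms from the SMILES: 15 C, 2 N, 1 O.
Implicit hydrogens by atom environment:
  5 × C: 3 H each → 15
  4 × C (aromatic): no H
  3 × C: 2 H each → 6
  2 × C (aromatic): 1 H each → 2
  1 × C: no H
  1 × N: no H
  1 × N (charge +1): no H
  1 × O: no H
  Total hydrogens = 23.
Net charge +1.
Molecular formula: C15H23N2O+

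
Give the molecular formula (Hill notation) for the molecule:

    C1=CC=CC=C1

C6H6

Heavy atoms from the SMILES: 6 C.
Implicit hydrogens by atom environment:
  6 × C (aromatic): 1 H each → 6
  Total hydrogens = 6.
Molecular formula: C6H6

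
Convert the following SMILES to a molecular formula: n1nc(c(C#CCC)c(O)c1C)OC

Heavy atoms from the SMILES: 10 C, 2 N, 2 O.
Implicit hydrogens by atom environment:
  4 × C (aromatic): no H
  3 × C: 3 H each → 9
  2 × C: no H
  2 × N (aromatic): no H
  1 × C: 2 H
  1 × O: 1 H
  1 × O: no H
  Total hydrogens = 12.
Molecular formula: C10H12N2O2

C10H12N2O2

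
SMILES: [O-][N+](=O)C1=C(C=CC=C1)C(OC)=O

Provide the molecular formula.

C8H7NO4

Heavy atoms from the SMILES: 8 C, 1 N, 4 O.
Implicit hydrogens by atom environment:
  4 × C (aromatic): 1 H each → 4
  3 × O: no H
  2 × C (aromatic): no H
  1 × C: 3 H
  1 × C: no H
  1 × N (charge +1): no H
  1 × O (charge -1): no H
  Total hydrogens = 7.
Molecular formula: C8H7NO4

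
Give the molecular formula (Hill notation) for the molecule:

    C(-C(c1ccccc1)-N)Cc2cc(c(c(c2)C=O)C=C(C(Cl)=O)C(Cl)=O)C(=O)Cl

Heavy atoms from the SMILES: 21 C, 3 Cl, 1 N, 4 O.
Implicit hydrogens by atom environment:
  7 × C (aromatic): 1 H each → 7
  5 × C (aromatic): no H
  4 × C: no H
  4 × O: no H
  3 × C: 1 H each → 3
  3 × Cl: no H
  2 × C: 2 H each → 4
  1 × N: 2 H
  Total hydrogens = 16.
Molecular formula: C21H16Cl3NO4

C21H16Cl3NO4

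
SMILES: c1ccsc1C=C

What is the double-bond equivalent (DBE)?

Molecular formula from the SMILES: C6H6S.
DoU = (2C + 2 + N − H − X)/2 = (2·6 + 2 + 0 − 6 − 0)/2 = 8/2 = 4.
(Structurally: 1 ring(s) + 3 π bond(s) = 4.)

4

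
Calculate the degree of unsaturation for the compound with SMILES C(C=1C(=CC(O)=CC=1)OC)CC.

Molecular formula from the SMILES: C10H14O2.
DoU = (2C + 2 + N − H − X)/2 = (2·10 + 2 + 0 − 14 − 0)/2 = 8/2 = 4.
(Structurally: 1 ring(s) + 3 π bond(s) = 4.)

4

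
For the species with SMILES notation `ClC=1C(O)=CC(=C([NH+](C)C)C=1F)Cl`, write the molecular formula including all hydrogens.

Heavy atoms from the SMILES: 8 C, 2 Cl, 1 F, 1 N, 1 O.
Implicit hydrogens by atom environment:
  5 × C (aromatic): no H
  2 × C: 3 H each → 6
  2 × Cl: no H
  1 × C (aromatic): 1 H
  1 × F: no H
  1 × N (charge +1): 1 H
  1 × O: 1 H
  Total hydrogens = 9.
Net charge +1.
Molecular formula: C8H9Cl2FNO+

C8H9Cl2FNO+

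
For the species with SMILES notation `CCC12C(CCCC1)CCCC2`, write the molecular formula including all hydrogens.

Heavy atoms from the SMILES: 12 C.
Implicit hydrogens by atom environment:
  9 × C: 2 H each → 18
  1 × C: 3 H
  1 × C: 1 H
  1 × C: no H
  Total hydrogens = 22.
Molecular formula: C12H22

C12H22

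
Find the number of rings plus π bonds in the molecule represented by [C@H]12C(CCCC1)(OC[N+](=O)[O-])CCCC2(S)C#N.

Molecular formula from the SMILES: C12H18N2O3S.
DoU = (2C + 2 + N − H − X)/2 = (2·12 + 2 + 2 − 18 − 0)/2 = 10/2 = 5.
(Structurally: 2 ring(s) + 3 π bond(s) = 5.)

5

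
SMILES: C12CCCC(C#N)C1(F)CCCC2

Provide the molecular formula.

C11H16FN

Heavy atoms from the SMILES: 11 C, 1 F, 1 N.
Implicit hydrogens by atom environment:
  7 × C: 2 H each → 14
  2 × C: 1 H each → 2
  2 × C: no H
  1 × F: no H
  1 × N: no H
  Total hydrogens = 16.
Molecular formula: C11H16FN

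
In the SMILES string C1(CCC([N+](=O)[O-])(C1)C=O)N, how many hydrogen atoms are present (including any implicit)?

10

Hydrogens are implicit in SMILES; fill each atom to its normal valence:
  3 × C: 2 H each → 6
  2 × C: 1 H each → 2
  2 × O: no H
  1 × C: no H
  1 × N: 2 H
  1 × N (charge +1): no H
  1 × O (charge -1): no H
  Total hydrogens = 10.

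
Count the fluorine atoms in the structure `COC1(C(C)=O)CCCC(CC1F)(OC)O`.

The symbol for fluorine appears 1 time in the SMILES.

1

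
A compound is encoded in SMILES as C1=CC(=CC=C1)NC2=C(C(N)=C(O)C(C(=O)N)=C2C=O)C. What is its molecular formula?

Heavy atoms from the SMILES: 15 C, 3 N, 3 O.
Implicit hydrogens by atom environment:
  7 × C (aromatic): no H
  5 × C (aromatic): 1 H each → 5
  2 × N: 2 H each → 4
  2 × O: no H
  1 × C: 3 H
  1 × C: 1 H
  1 × C: no H
  1 × N: 1 H
  1 × O: 1 H
  Total hydrogens = 15.
Molecular formula: C15H15N3O3

C15H15N3O3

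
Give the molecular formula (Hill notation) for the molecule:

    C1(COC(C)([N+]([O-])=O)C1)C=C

Heavy atoms from the SMILES: 7 C, 1 N, 3 O.
Implicit hydrogens by atom environment:
  3 × C: 2 H each → 6
  2 × C: 1 H each → 2
  2 × O: no H
  1 × C: 3 H
  1 × C: no H
  1 × N (charge +1): no H
  1 × O (charge -1): no H
  Total hydrogens = 11.
Molecular formula: C7H11NO3

C7H11NO3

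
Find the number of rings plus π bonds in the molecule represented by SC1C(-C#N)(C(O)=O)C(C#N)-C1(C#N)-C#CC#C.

Molecular formula from the SMILES: C12H5N3O2S.
DoU = (2C + 2 + N − H − X)/2 = (2·12 + 2 + 3 − 5 − 0)/2 = 24/2 = 12.
(Structurally: 1 ring(s) + 11 π bond(s) = 12.)

12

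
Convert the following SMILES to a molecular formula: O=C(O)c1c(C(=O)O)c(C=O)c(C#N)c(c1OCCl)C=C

C13H8ClNO6

Heavy atoms from the SMILES: 13 C, 1 Cl, 1 N, 6 O.
Implicit hydrogens by atom environment:
  6 × C (aromatic): no H
  4 × O: no H
  3 × C: no H
  2 × C: 2 H each → 4
  2 × C: 1 H each → 2
  2 × O: 1 H each → 2
  1 × Cl: no H
  1 × N: no H
  Total hydrogens = 8.
Molecular formula: C13H8ClNO6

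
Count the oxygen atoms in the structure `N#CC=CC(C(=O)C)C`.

The symbol for oxygen appears 1 time in the SMILES.

1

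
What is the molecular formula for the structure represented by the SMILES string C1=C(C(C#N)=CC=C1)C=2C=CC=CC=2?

C13H9N

Heavy atoms from the SMILES: 13 C, 1 N.
Implicit hydrogens by atom environment:
  9 × C (aromatic): 1 H each → 9
  3 × C (aromatic): no H
  1 × C: no H
  1 × N: no H
  Total hydrogens = 9.
Molecular formula: C13H9N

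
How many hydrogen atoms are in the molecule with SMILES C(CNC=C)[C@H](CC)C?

17

Hydrogens are implicit in SMILES; fill each atom to its normal valence:
  4 × C: 2 H each → 8
  2 × C: 3 H each → 6
  2 × C: 1 H each → 2
  1 × N: 1 H
  Total hydrogens = 17.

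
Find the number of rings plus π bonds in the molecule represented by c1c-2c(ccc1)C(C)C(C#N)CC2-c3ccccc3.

Molecular formula from the SMILES: C18H17N.
DoU = (2C + 2 + N − H − X)/2 = (2·18 + 2 + 1 − 17 − 0)/2 = 22/2 = 11.
(Structurally: 3 ring(s) + 8 π bond(s) = 11.)

11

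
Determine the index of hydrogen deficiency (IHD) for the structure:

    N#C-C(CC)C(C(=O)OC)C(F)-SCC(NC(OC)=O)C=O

Molecular formula from the SMILES: C13H19FN2O5S.
DoU = (2C + 2 + N − H − X)/2 = (2·13 + 2 + 2 − 19 − 1)/2 = 10/2 = 5.
(Structurally: 0 ring(s) + 5 π bond(s) = 5.)

5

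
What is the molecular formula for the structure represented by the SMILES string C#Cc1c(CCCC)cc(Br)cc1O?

Heavy atoms from the SMILES: 1 Br, 12 C, 1 O.
Implicit hydrogens by atom environment:
  4 × C (aromatic): no H
  3 × C: 2 H each → 6
  2 × C (aromatic): 1 H each → 2
  1 × Br: no H
  1 × C: 3 H
  1 × C: 1 H
  1 × C: no H
  1 × O: 1 H
  Total hydrogens = 13.
Molecular formula: C12H13BrO

C12H13BrO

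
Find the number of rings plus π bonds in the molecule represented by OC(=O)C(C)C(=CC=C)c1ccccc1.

Molecular formula from the SMILES: C13H14O2.
DoU = (2C + 2 + N − H − X)/2 = (2·13 + 2 + 0 − 14 − 0)/2 = 14/2 = 7.
(Structurally: 1 ring(s) + 6 π bond(s) = 7.)

7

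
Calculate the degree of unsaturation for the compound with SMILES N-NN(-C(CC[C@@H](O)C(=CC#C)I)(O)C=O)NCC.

4

Molecular formula from the SMILES: C11H19IN4O3.
DoU = (2C + 2 + N − H − X)/2 = (2·11 + 2 + 4 − 19 − 1)/2 = 8/2 = 4.
(Structurally: 0 ring(s) + 4 π bond(s) = 4.)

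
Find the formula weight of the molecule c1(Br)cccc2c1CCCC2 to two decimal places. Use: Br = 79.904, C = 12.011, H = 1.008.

211.10

Molecular formula: C10H11Br.
M = 1×79.904 + 10×12.011 + 11×1.008 = 211.10 g/mol.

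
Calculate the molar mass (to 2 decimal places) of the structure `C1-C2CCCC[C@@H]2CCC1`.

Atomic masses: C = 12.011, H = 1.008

138.25

Molecular formula: C10H18.
M = 10×12.011 + 18×1.008 = 138.25 g/mol.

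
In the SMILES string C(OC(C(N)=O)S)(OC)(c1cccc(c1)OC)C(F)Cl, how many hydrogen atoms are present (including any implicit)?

Hydrogens are implicit in SMILES; fill each atom to its normal valence:
  4 × C (aromatic): 1 H each → 4
  4 × O: no H
  2 × C: 3 H each → 6
  2 × C: 1 H each → 2
  2 × C: no H
  2 × C (aromatic): no H
  1 × Cl: no H
  1 × F: no H
  1 × N: 2 H
  1 × S: 1 H
  Total hydrogens = 15.

15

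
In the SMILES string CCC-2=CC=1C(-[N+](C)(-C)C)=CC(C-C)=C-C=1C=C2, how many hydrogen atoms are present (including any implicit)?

24

Hydrogens are implicit in SMILES; fill each atom to its normal valence:
  5 × C: 3 H each → 15
  5 × C (aromatic): 1 H each → 5
  5 × C (aromatic): no H
  2 × C: 2 H each → 4
  1 × N (charge +1): no H
  Total hydrogens = 24.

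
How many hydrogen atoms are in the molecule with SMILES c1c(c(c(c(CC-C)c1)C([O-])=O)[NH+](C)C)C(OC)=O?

19

Hydrogens are implicit in SMILES; fill each atom to its normal valence:
  4 × C: 3 H each → 12
  4 × C (aromatic): no H
  3 × O: no H
  2 × C: 2 H each → 4
  2 × C (aromatic): 1 H each → 2
  2 × C: no H
  1 × N (charge +1): 1 H
  1 × O (charge -1): no H
  Total hydrogens = 19.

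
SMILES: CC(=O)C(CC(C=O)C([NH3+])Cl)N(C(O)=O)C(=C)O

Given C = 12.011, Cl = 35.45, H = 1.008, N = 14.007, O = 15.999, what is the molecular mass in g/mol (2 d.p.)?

279.70

Molecular formula: C10H16ClN2O5+.
M = 10×12.011 + 1×35.45 + 16×1.008 + 2×14.007 + 5×15.999 = 279.70 g/mol.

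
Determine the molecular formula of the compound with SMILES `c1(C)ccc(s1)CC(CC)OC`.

Heavy atoms from the SMILES: 10 C, 1 O, 1 S.
Implicit hydrogens by atom environment:
  3 × C: 3 H each → 9
  2 × C: 2 H each → 4
  2 × C (aromatic): 1 H each → 2
  2 × C (aromatic): no H
  1 × C: 1 H
  1 × O: no H
  1 × S (aromatic): no H
  Total hydrogens = 16.
Molecular formula: C10H16OS

C10H16OS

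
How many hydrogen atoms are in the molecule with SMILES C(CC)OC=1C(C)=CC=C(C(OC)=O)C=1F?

15

Hydrogens are implicit in SMILES; fill each atom to its normal valence:
  4 × C (aromatic): no H
  3 × C: 3 H each → 9
  3 × O: no H
  2 × C: 2 H each → 4
  2 × C (aromatic): 1 H each → 2
  1 × C: no H
  1 × F: no H
  Total hydrogens = 15.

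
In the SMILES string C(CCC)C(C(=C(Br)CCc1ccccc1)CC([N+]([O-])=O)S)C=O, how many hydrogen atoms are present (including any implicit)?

Hydrogens are implicit in SMILES; fill each atom to its normal valence:
  6 × C: 2 H each → 12
  5 × C (aromatic): 1 H each → 5
  3 × C: 1 H each → 3
  2 × C: no H
  2 × O: no H
  1 × Br: no H
  1 × C: 3 H
  1 × C (aromatic): no H
  1 × N (charge +1): no H
  1 × O (charge -1): no H
  1 × S: 1 H
  Total hydrogens = 24.

24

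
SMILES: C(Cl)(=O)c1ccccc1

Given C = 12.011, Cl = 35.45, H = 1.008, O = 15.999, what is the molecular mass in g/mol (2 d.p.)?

Molecular formula: C7H5ClO.
M = 7×12.011 + 1×35.45 + 5×1.008 + 1×15.999 = 140.57 g/mol.

140.57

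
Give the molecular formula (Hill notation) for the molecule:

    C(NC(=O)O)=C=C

C4H5NO2

Heavy atoms from the SMILES: 4 C, 1 N, 2 O.
Implicit hydrogens by atom environment:
  2 × C: no H
  1 × C: 2 H
  1 × C: 1 H
  1 × N: 1 H
  1 × O: 1 H
  1 × O: no H
  Total hydrogens = 5.
Molecular formula: C4H5NO2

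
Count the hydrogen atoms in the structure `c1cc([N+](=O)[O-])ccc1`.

5

Hydrogens are implicit in SMILES; fill each atom to its normal valence:
  5 × C (aromatic): 1 H each → 5
  1 × C (aromatic): no H
  1 × N (charge +1): no H
  1 × O: no H
  1 × O (charge -1): no H
  Total hydrogens = 5.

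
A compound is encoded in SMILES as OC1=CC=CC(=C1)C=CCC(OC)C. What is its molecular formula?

Heavy atoms from the SMILES: 12 C, 2 O.
Implicit hydrogens by atom environment:
  4 × C (aromatic): 1 H each → 4
  3 × C: 1 H each → 3
  2 × C: 3 H each → 6
  2 × C (aromatic): no H
  1 × C: 2 H
  1 × O: 1 H
  1 × O: no H
  Total hydrogens = 16.
Molecular formula: C12H16O2

C12H16O2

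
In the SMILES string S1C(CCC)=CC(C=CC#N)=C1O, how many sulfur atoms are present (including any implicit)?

The symbol for sulfur appears 1 time in the SMILES.

1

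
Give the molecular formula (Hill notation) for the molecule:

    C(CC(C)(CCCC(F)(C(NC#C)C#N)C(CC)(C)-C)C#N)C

C19H30FN3

Heavy atoms from the SMILES: 19 C, 1 F, 3 N.
Implicit hydrogens by atom environment:
  6 × C: 2 H each → 12
  6 × C: no H
  5 × C: 3 H each → 15
  2 × C: 1 H each → 2
  2 × N: no H
  1 × F: no H
  1 × N: 1 H
  Total hydrogens = 30.
Molecular formula: C19H30FN3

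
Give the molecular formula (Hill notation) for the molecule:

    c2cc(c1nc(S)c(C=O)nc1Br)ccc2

Heavy atoms from the SMILES: 1 Br, 11 C, 2 N, 1 O, 1 S.
Implicit hydrogens by atom environment:
  5 × C (aromatic): 1 H each → 5
  5 × C (aromatic): no H
  2 × N (aromatic): no H
  1 × Br: no H
  1 × C: 1 H
  1 × O: no H
  1 × S: 1 H
  Total hydrogens = 7.
Molecular formula: C11H7BrN2OS

C11H7BrN2OS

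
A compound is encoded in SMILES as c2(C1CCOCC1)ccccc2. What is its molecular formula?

C11H14O

Heavy atoms from the SMILES: 11 C, 1 O.
Implicit hydrogens by atom environment:
  5 × C (aromatic): 1 H each → 5
  4 × C: 2 H each → 8
  1 × C: 1 H
  1 × C (aromatic): no H
  1 × O: no H
  Total hydrogens = 14.
Molecular formula: C11H14O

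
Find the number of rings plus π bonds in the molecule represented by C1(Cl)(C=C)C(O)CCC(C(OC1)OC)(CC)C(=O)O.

Molecular formula from the SMILES: C13H21ClO5.
DoU = (2C + 2 + N − H − X)/2 = (2·13 + 2 + 0 − 21 − 1)/2 = 6/2 = 3.
(Structurally: 1 ring(s) + 2 π bond(s) = 3.)

3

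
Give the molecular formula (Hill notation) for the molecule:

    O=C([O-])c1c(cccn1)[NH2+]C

C7H8N2O2

Heavy atoms from the SMILES: 7 C, 2 N, 2 O.
Implicit hydrogens by atom environment:
  3 × C (aromatic): 1 H each → 3
  2 × C (aromatic): no H
  1 × C: 3 H
  1 × C: no H
  1 × N (charge +1): 2 H
  1 × N (aromatic): no H
  1 × O: no H
  1 × O (charge -1): no H
  Total hydrogens = 8.
Molecular formula: C7H8N2O2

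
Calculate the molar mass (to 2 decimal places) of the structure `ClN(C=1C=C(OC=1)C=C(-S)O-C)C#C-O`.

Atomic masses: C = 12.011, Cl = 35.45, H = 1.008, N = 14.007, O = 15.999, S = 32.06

245.68

Molecular formula: C9H8ClNO3S.
M = 9×12.011 + 1×35.45 + 8×1.008 + 1×14.007 + 3×15.999 + 1×32.06 = 245.68 g/mol.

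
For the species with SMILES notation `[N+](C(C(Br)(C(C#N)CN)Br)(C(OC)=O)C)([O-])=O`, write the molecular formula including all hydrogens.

C8H11Br2N3O4

Heavy atoms from the SMILES: 2 Br, 8 C, 3 N, 4 O.
Implicit hydrogens by atom environment:
  4 × C: no H
  3 × O: no H
  2 × Br: no H
  2 × C: 3 H each → 6
  1 × C: 2 H
  1 × C: 1 H
  1 × N: 2 H
  1 × N: no H
  1 × N (charge +1): no H
  1 × O (charge -1): no H
  Total hydrogens = 11.
Molecular formula: C8H11Br2N3O4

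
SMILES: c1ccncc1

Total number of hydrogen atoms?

Hydrogens are implicit in SMILES; fill each atom to its normal valence:
  5 × C (aromatic): 1 H each → 5
  1 × N (aromatic): no H
  Total hydrogens = 5.

5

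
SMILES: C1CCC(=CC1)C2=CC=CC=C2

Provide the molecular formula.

C12H14

Heavy atoms from the SMILES: 12 C.
Implicit hydrogens by atom environment:
  5 × C (aromatic): 1 H each → 5
  4 × C: 2 H each → 8
  1 × C: 1 H
  1 × C: no H
  1 × C (aromatic): no H
  Total hydrogens = 14.
Molecular formula: C12H14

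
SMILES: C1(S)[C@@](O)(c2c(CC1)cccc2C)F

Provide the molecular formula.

C11H13FOS

Heavy atoms from the SMILES: 11 C, 1 F, 1 O, 1 S.
Implicit hydrogens by atom environment:
  3 × C (aromatic): 1 H each → 3
  3 × C (aromatic): no H
  2 × C: 2 H each → 4
  1 × C: 3 H
  1 × C: 1 H
  1 × C: no H
  1 × F: no H
  1 × O: 1 H
  1 × S: 1 H
  Total hydrogens = 13.
Molecular formula: C11H13FOS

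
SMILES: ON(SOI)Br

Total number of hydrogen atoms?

Hydrogens are implicit in SMILES; fill each atom to its normal valence:
  1 × Br: no H
  1 × I: no H
  1 × N: no H
  1 × O: 1 H
  1 × O: no H
  1 × S: no H
  Total hydrogens = 1.

1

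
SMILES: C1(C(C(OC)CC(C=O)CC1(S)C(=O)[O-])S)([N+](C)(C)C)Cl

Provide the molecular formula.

Heavy atoms from the SMILES: 13 C, 1 Cl, 1 N, 4 O, 2 S.
Implicit hydrogens by atom environment:
  4 × C: 3 H each → 12
  4 × C: 1 H each → 4
  3 × C: no H
  3 × O: no H
  2 × C: 2 H each → 4
  2 × S: 1 H each → 2
  1 × Cl: no H
  1 × N (charge +1): no H
  1 × O (charge -1): no H
  Total hydrogens = 22.
Molecular formula: C13H22ClNO4S2

C13H22ClNO4S2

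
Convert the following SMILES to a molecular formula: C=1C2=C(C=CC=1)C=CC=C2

Heavy atoms from the SMILES: 10 C.
Implicit hydrogens by atom environment:
  8 × C (aromatic): 1 H each → 8
  2 × C (aromatic): no H
  Total hydrogens = 8.
Molecular formula: C10H8

C10H8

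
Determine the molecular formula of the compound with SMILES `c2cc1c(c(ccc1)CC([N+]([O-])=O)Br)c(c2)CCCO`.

C15H16BrNO3

Heavy atoms from the SMILES: 1 Br, 15 C, 1 N, 3 O.
Implicit hydrogens by atom environment:
  6 × C (aromatic): 1 H each → 6
  4 × C: 2 H each → 8
  4 × C (aromatic): no H
  1 × Br: no H
  1 × C: 1 H
  1 × N (charge +1): no H
  1 × O: 1 H
  1 × O: no H
  1 × O (charge -1): no H
  Total hydrogens = 16.
Molecular formula: C15H16BrNO3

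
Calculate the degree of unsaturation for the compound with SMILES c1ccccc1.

4

Molecular formula from the SMILES: C6H6.
DoU = (2C + 2 + N − H − X)/2 = (2·6 + 2 + 0 − 6 − 0)/2 = 8/2 = 4.
(Structurally: 1 ring(s) + 3 π bond(s) = 4.)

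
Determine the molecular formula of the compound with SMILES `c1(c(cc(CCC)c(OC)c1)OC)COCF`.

Heavy atoms from the SMILES: 13 C, 1 F, 3 O.
Implicit hydrogens by atom environment:
  4 × C: 2 H each → 8
  4 × C (aromatic): no H
  3 × C: 3 H each → 9
  3 × O: no H
  2 × C (aromatic): 1 H each → 2
  1 × F: no H
  Total hydrogens = 19.
Molecular formula: C13H19FO3

C13H19FO3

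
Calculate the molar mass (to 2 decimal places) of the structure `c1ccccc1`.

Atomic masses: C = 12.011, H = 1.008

Molecular formula: C6H6.
M = 6×12.011 + 6×1.008 = 78.11 g/mol.

78.11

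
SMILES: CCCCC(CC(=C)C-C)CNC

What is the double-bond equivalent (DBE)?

1

Molecular formula from the SMILES: C12H25N.
DoU = (2C + 2 + N − H − X)/2 = (2·12 + 2 + 1 − 25 − 0)/2 = 2/2 = 1.
(Structurally: 0 ring(s) + 1 π bond(s) = 1.)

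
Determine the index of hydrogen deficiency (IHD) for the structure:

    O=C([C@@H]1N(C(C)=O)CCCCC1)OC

3

Molecular formula from the SMILES: C10H17NO3.
DoU = (2C + 2 + N − H − X)/2 = (2·10 + 2 + 1 − 17 − 0)/2 = 6/2 = 3.
(Structurally: 1 ring(s) + 2 π bond(s) = 3.)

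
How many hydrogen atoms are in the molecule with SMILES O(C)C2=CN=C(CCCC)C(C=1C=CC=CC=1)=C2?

19

Hydrogens are implicit in SMILES; fill each atom to its normal valence:
  7 × C (aromatic): 1 H each → 7
  4 × C (aromatic): no H
  3 × C: 2 H each → 6
  2 × C: 3 H each → 6
  1 × N (aromatic): no H
  1 × O: no H
  Total hydrogens = 19.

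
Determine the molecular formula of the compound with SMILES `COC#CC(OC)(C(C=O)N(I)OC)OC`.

C9H14INO5

Heavy atoms from the SMILES: 9 C, 1 I, 1 N, 5 O.
Implicit hydrogens by atom environment:
  5 × O: no H
  4 × C: 3 H each → 12
  3 × C: no H
  2 × C: 1 H each → 2
  1 × I: no H
  1 × N: no H
  Total hydrogens = 14.
Molecular formula: C9H14INO5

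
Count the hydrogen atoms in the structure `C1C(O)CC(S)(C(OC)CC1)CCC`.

22

Hydrogens are implicit in SMILES; fill each atom to its normal valence:
  6 × C: 2 H each → 12
  2 × C: 3 H each → 6
  2 × C: 1 H each → 2
  1 × C: no H
  1 × O: 1 H
  1 × O: no H
  1 × S: 1 H
  Total hydrogens = 22.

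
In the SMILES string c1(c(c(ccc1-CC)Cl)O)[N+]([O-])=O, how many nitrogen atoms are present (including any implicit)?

1

The symbol for nitrogen appears 1 time in the SMILES.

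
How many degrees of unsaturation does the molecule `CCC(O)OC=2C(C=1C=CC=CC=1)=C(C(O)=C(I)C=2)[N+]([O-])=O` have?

Molecular formula from the SMILES: C15H14INO5.
DoU = (2C + 2 + N − H − X)/2 = (2·15 + 2 + 1 − 14 − 1)/2 = 18/2 = 9.
(Structurally: 2 ring(s) + 7 π bond(s) = 9.)

9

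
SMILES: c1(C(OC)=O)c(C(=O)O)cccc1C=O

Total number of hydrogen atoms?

8

Hydrogens are implicit in SMILES; fill each atom to its normal valence:
  4 × O: no H
  3 × C (aromatic): 1 H each → 3
  3 × C (aromatic): no H
  2 × C: no H
  1 × C: 3 H
  1 × C: 1 H
  1 × O: 1 H
  Total hydrogens = 8.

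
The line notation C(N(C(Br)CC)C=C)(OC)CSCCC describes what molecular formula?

C11H22BrNOS

Heavy atoms from the SMILES: 1 Br, 11 C, 1 N, 1 O, 1 S.
Implicit hydrogens by atom environment:
  5 × C: 2 H each → 10
  3 × C: 3 H each → 9
  3 × C: 1 H each → 3
  1 × Br: no H
  1 × N: no H
  1 × O: no H
  1 × S: no H
  Total hydrogens = 22.
Molecular formula: C11H22BrNOS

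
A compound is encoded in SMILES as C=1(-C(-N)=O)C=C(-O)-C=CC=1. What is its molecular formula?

Heavy atoms from the SMILES: 7 C, 1 N, 2 O.
Implicit hydrogens by atom environment:
  4 × C (aromatic): 1 H each → 4
  2 × C (aromatic): no H
  1 × C: no H
  1 × N: 2 H
  1 × O: 1 H
  1 × O: no H
  Total hydrogens = 7.
Molecular formula: C7H7NO2

C7H7NO2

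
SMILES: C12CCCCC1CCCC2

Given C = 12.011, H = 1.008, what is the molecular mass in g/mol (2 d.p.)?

138.25

Molecular formula: C10H18.
M = 10×12.011 + 18×1.008 = 138.25 g/mol.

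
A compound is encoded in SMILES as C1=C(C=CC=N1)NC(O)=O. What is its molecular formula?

Heavy atoms from the SMILES: 6 C, 2 N, 2 O.
Implicit hydrogens by atom environment:
  4 × C (aromatic): 1 H each → 4
  1 × C (aromatic): no H
  1 × C: no H
  1 × N: 1 H
  1 × N (aromatic): no H
  1 × O: 1 H
  1 × O: no H
  Total hydrogens = 6.
Molecular formula: C6H6N2O2

C6H6N2O2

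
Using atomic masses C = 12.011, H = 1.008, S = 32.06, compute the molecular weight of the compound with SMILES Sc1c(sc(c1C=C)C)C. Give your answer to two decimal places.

Molecular formula: C8H10S2.
M = 8×12.011 + 10×1.008 + 2×32.06 = 170.29 g/mol.

170.29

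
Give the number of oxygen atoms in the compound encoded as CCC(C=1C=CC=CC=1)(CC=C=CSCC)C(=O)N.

1

The symbol for oxygen appears 1 time in the SMILES.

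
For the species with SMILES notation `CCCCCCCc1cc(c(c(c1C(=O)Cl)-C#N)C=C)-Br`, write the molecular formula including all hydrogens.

Heavy atoms from the SMILES: 1 Br, 17 C, 1 Cl, 1 N, 1 O.
Implicit hydrogens by atom environment:
  7 × C: 2 H each → 14
  5 × C (aromatic): no H
  2 × C: no H
  1 × Br: no H
  1 × C: 3 H
  1 × C (aromatic): 1 H
  1 × C: 1 H
  1 × Cl: no H
  1 × N: no H
  1 × O: no H
  Total hydrogens = 19.
Molecular formula: C17H19BrClNO

C17H19BrClNO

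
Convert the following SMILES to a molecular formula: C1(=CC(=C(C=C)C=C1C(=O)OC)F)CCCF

C13H14F2O2

Heavy atoms from the SMILES: 13 C, 2 F, 2 O.
Implicit hydrogens by atom environment:
  4 × C: 2 H each → 8
  4 × C (aromatic): no H
  2 × C (aromatic): 1 H each → 2
  2 × F: no H
  2 × O: no H
  1 × C: 3 H
  1 × C: 1 H
  1 × C: no H
  Total hydrogens = 14.
Molecular formula: C13H14F2O2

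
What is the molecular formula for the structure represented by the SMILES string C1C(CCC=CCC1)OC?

Heavy atoms from the SMILES: 9 C, 1 O.
Implicit hydrogens by atom environment:
  5 × C: 2 H each → 10
  3 × C: 1 H each → 3
  1 × C: 3 H
  1 × O: no H
  Total hydrogens = 16.
Molecular formula: C9H16O

C9H16O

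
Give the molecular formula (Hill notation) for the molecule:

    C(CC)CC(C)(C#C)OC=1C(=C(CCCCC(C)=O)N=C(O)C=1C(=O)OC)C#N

C22H28N2O5

Heavy atoms from the SMILES: 22 C, 2 N, 5 O.
Implicit hydrogens by atom environment:
  7 × C: 2 H each → 14
  5 × C (aromatic): no H
  5 × C: no H
  4 × C: 3 H each → 12
  4 × O: no H
  1 × C: 1 H
  1 × N (aromatic): no H
  1 × N: no H
  1 × O: 1 H
  Total hydrogens = 28.
Molecular formula: C22H28N2O5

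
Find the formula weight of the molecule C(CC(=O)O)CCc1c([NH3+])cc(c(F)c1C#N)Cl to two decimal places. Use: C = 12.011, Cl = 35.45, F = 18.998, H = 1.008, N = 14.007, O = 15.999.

Molecular formula: C12H13ClFN2O2+.
M = 12×12.011 + 1×35.45 + 1×18.998 + 13×1.008 + 2×14.007 + 2×15.999 = 271.70 g/mol.

271.70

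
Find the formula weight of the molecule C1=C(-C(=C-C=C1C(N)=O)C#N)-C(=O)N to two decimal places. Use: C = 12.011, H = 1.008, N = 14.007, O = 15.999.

189.17

Molecular formula: C9H7N3O2.
M = 9×12.011 + 7×1.008 + 3×14.007 + 2×15.999 = 189.17 g/mol.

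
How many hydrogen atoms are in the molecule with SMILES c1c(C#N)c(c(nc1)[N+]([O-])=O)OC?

5

Hydrogens are implicit in SMILES; fill each atom to its normal valence:
  3 × C (aromatic): no H
  2 × C (aromatic): 1 H each → 2
  2 × O: no H
  1 × C: 3 H
  1 × C: no H
  1 × N (aromatic): no H
  1 × N (charge +1): no H
  1 × N: no H
  1 × O (charge -1): no H
  Total hydrogens = 5.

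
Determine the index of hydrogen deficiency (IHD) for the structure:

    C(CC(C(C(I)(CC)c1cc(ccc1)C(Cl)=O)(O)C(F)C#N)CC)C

7

Molecular formula from the SMILES: C19H24ClFINO2.
DoU = (2C + 2 + N − H − X)/2 = (2·19 + 2 + 1 − 24 − 3)/2 = 14/2 = 7.
(Structurally: 1 ring(s) + 6 π bond(s) = 7.)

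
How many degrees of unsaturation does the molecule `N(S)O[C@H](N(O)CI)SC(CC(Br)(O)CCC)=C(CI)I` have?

Molecular formula from the SMILES: C10H18BrI3N2O3S2.
DoU = (2C + 2 + N − H − X)/2 = (2·10 + 2 + 2 − 18 − 4)/2 = 2/2 = 1.
(Structurally: 0 ring(s) + 1 π bond(s) = 1.)

1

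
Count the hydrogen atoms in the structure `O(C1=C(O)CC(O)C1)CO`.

10

Hydrogens are implicit in SMILES; fill each atom to its normal valence:
  3 × C: 2 H each → 6
  3 × O: 1 H each → 3
  2 × C: no H
  1 × C: 1 H
  1 × O: no H
  Total hydrogens = 10.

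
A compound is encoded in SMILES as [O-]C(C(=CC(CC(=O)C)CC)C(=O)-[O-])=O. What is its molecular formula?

Heavy atoms from the SMILES: 10 C, 5 O.
Implicit hydrogens by atom environment:
  4 × C: no H
  3 × O: no H
  2 × C: 3 H each → 6
  2 × C: 2 H each → 4
  2 × C: 1 H each → 2
  2 × O (charge -1): no H
  Total hydrogens = 12.
Net charge -2.
Molecular formula: [C10H12O5]2-

[C10H12O5]2-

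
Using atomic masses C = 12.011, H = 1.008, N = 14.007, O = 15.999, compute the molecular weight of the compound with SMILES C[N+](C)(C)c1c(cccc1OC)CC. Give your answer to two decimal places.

Molecular formula: C12H20NO+.
M = 12×12.011 + 20×1.008 + 1×14.007 + 1×15.999 = 194.30 g/mol.

194.30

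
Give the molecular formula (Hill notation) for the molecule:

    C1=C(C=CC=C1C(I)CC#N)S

Heavy atoms from the SMILES: 9 C, 1 I, 1 N, 1 S.
Implicit hydrogens by atom environment:
  4 × C (aromatic): 1 H each → 4
  2 × C (aromatic): no H
  1 × C: 2 H
  1 × C: 1 H
  1 × C: no H
  1 × I: no H
  1 × N: no H
  1 × S: 1 H
  Total hydrogens = 8.
Molecular formula: C9H8INS

C9H8INS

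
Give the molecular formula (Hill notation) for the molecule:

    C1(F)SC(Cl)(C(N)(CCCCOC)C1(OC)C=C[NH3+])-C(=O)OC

C14H25ClFN2O4S+

Heavy atoms from the SMILES: 14 C, 1 Cl, 1 F, 2 N, 4 O, 1 S.
Implicit hydrogens by atom environment:
  4 × C: 2 H each → 8
  4 × C: no H
  4 × O: no H
  3 × C: 3 H each → 9
  3 × C: 1 H each → 3
  1 × Cl: no H
  1 × F: no H
  1 × N (charge +1): 3 H
  1 × N: 2 H
  1 × S: no H
  Total hydrogens = 25.
Net charge +1.
Molecular formula: C14H25ClFN2O4S+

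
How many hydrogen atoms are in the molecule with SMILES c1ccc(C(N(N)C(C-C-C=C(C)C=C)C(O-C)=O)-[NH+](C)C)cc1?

30

Hydrogens are implicit in SMILES; fill each atom to its normal valence:
  5 × C (aromatic): 1 H each → 5
  4 × C: 3 H each → 12
  4 × C: 1 H each → 4
  3 × C: 2 H each → 6
  2 × C: no H
  2 × O: no H
  1 × C (aromatic): no H
  1 × N: 2 H
  1 × N (charge +1): 1 H
  1 × N: no H
  Total hydrogens = 30.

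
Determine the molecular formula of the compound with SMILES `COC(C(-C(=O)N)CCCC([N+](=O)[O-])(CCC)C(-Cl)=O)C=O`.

C13H21ClN2O6

Heavy atoms from the SMILES: 13 C, 1 Cl, 2 N, 6 O.
Implicit hydrogens by atom environment:
  5 × C: 2 H each → 10
  5 × O: no H
  3 × C: 1 H each → 3
  3 × C: no H
  2 × C: 3 H each → 6
  1 × Cl: no H
  1 × N: 2 H
  1 × N (charge +1): no H
  1 × O (charge -1): no H
  Total hydrogens = 21.
Molecular formula: C13H21ClN2O6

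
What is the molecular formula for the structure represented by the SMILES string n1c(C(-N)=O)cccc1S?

Heavy atoms from the SMILES: 6 C, 2 N, 1 O, 1 S.
Implicit hydrogens by atom environment:
  3 × C (aromatic): 1 H each → 3
  2 × C (aromatic): no H
  1 × C: no H
  1 × N: 2 H
  1 × N (aromatic): no H
  1 × O: no H
  1 × S: 1 H
  Total hydrogens = 6.
Molecular formula: C6H6N2OS

C6H6N2OS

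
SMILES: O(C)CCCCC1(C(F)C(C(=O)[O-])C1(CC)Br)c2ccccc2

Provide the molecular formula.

Heavy atoms from the SMILES: 1 Br, 18 C, 1 F, 3 O.
Implicit hydrogens by atom environment:
  5 × C: 2 H each → 10
  5 × C (aromatic): 1 H each → 5
  3 × C: no H
  2 × C: 3 H each → 6
  2 × C: 1 H each → 2
  2 × O: no H
  1 × Br: no H
  1 × C (aromatic): no H
  1 × F: no H
  1 × O (charge -1): no H
  Total hydrogens = 23.
Net charge -1.
Molecular formula: C18H23BrFO3-

C18H23BrFO3-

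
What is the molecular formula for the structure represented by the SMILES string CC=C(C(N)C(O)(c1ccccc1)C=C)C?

C14H19NO

Heavy atoms from the SMILES: 14 C, 1 N, 1 O.
Implicit hydrogens by atom environment:
  5 × C (aromatic): 1 H each → 5
  3 × C: 1 H each → 3
  2 × C: 3 H each → 6
  2 × C: no H
  1 × C: 2 H
  1 × C (aromatic): no H
  1 × N: 2 H
  1 × O: 1 H
  Total hydrogens = 19.
Molecular formula: C14H19NO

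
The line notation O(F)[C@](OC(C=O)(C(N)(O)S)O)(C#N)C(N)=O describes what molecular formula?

C6H8FN3O6S

Heavy atoms from the SMILES: 6 C, 1 F, 3 N, 6 O, 1 S.
Implicit hydrogens by atom environment:
  5 × C: no H
  4 × O: no H
  2 × N: 2 H each → 4
  2 × O: 1 H each → 2
  1 × C: 1 H
  1 × F: no H
  1 × N: no H
  1 × S: 1 H
  Total hydrogens = 8.
Molecular formula: C6H8FN3O6S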